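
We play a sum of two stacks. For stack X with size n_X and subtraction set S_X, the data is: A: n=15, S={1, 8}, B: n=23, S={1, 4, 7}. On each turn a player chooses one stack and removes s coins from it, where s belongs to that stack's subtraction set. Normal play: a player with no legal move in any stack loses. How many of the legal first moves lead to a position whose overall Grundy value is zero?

1

Stack A, S = {1, 8}:
n :  0  1  2  3  4  5  6  7  8  9 10 11 12 13 14 15
G :  0  1  0  1  0  1  0  1  2  0  1  0  1  0  1  0
G_A(15) = 0.
Stack B, S = {1, 4, 7}:
n :  0  1  2  3  4  5  6  7  8  9 10 11 12 13 14 15 16 17 18 19 20 21 22 23
G :  0  1  0  1  2  0  1  2  0  1  0  1  2  0  1  2  0  1  0  1  2  0  1  2
G_B(23) = 2.
Combined Grundy value = 0 ⊕ 2 = 2.
A winning move leaves total XOR = 0, i.e. changes one component's Grundy value g to g ⊕ X where X is the current total.
Stack A: need g' = 0⊕2 = 2. Options: 15−1→G=1, 15−8→G=1. Hits: 0.
Stack B: need g' = 2⊕2 = 0. Options: 23−1→G=1, 23−4→G=1, 23−7→G=0. Hits: 1.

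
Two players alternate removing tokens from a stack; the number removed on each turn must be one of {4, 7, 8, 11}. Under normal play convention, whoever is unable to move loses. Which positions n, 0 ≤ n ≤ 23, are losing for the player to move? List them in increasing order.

G(0) = 0
G(1) = mex{} = 0
G(2) = mex{} = 0
G(3) = mex{} = 0
G(4) = mex{0} = 1
G(5) = mex{0} = 1
G(6) = mex{0} = 1
G(7) = mex{0,0} = 1
G(8) = mex{1,0,0} = 2
G(9) = mex{1,0,0} = 2
G(10) = mex{1,0,0} = 2
G(11) = mex{1,1,0,0} = 2
G(12) = mex{2,1,1,0} = 3
G(13) = mex{2,1,1,0} = 3
G(14) = mex{2,1,1,0} = 3
G(15) = mex{2,2,1,1} = 0
G(16) = mex{3,2,2,1} = 0
G(17) = mex{3,2,2,1} = 0
G(18) = mex{3,2,2,1} = 0
G(19) = mex{0,3,2,2} = 1
G(20) = mex{0,3,3,2} = 1
G(21) = mex{0,3,3,2} = 1
G(22) = mex{0,0,3,2} = 1
G(23) = mex{1,0,0,3} = 2
P-positions are exactly the n with G(n) = 0.

0, 1, 2, 3, 15, 16, 17, 18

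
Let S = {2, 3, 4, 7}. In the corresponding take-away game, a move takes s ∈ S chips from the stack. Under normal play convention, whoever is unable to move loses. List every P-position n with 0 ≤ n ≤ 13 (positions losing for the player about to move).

G(0) = 0
G(1) = mex{} = 0
G(2) = mex{0} = 1
G(3) = mex{0,0} = 1
G(4) = mex{1,0,0} = 2
G(5) = mex{1,1,0} = 2
G(6) = mex{2,1,1} = 0
G(7) = mex{2,2,1,0} = 3
G(8) = mex{0,2,2,0} = 1
G(9) = mex{3,0,2,1} = 4
G(10) = mex{1,3,0,1} = 2
G(11) = mex{4,1,3,2} = 0
G(12) = mex{2,4,1,2} = 0
G(13) = mex{0,2,4,0} = 1
P-positions are exactly the n with G(n) = 0.

0, 1, 6, 11, 12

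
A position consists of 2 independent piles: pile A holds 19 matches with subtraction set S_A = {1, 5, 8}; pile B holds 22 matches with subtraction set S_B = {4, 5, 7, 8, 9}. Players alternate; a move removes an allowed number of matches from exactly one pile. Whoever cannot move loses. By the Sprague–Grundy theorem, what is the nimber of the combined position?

Pile A, S = {1, 5, 8}:
n :  0  1  2  3  4  5  6  7  8  9 10 11 12 13 14 15 16 17 18 19
G :  0  1  0  1  0  1  0  1  2  3  2  3  2  0  1  0  1  0  1  0
G_A(19) = 0.
Pile B, S = {4, 5, 7, 8, 9}:
G(0) = 0
G(1) = mex{} = 0
G(2) = mex{} = 0
G(3) = mex{} = 0
G(4) = mex{0} = 1
G(5) = mex{0,0} = 1
G(6) = mex{0,0} = 1
G(7) = mex{0,0,0} = 1
G(8) = mex{1,0,0,0} = 2
G(9) = mex{1,1,0,0,0} = 2
G(10) = mex{1,1,0,0,0} = 2
G(11) = mex{1,1,1,0,0} = 2
G(12) = mex{2,1,1,1,0} = 3
G(13) = mex{2,2,1,1,1} = 0
G(14) = mex{2,2,1,1,1} = 0
G(15) = mex{2,2,2,1,1} = 0
G(16) = mex{3,2,2,2,1} = 0
G(17) = mex{0,3,2,2,2} = 1
G(18) = mex{0,0,2,2,2} = 1
G(19) = mex{0,0,3,2,2} = 1
G(20) = mex{0,0,0,3,2} = 1
G(21) = mex{1,0,0,0,3} = 2
G(22) = mex{1,1,0,0,0} = 2
G_B(22) = 2.
Combined Grundy value = 0 ⊕ 2 = 2.

2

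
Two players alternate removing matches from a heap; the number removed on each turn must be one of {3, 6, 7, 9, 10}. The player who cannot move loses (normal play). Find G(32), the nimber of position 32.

2

G(0) = 0
G(1) = mex{} = 0
G(2) = mex{} = 0
G(3) = mex{0} = 1
G(4) = mex{0} = 1
G(5) = mex{0} = 1
G(6) = mex{1,0} = 2
G(7) = mex{1,0,0} = 2
G(8) = mex{1,0,0} = 2
G(9) = mex{2,1,0,0} = 3
G(10) = mex{2,1,1,0,0} = 3
G(11) = mex{2,1,1,0,0} = 3
G(12) = mex{3,2,1,1,0} = 4
G(13) = mex{3,2,2,1,1} = 0
G(14) = mex{3,2,2,1,1} = 0
G(15) = mex{4,3,2,2,1} = 0
G(16) = mex{0,3,3,2,2} = 1
G(17) = mex{0,3,3,2,2} = 1
G(18) = mex{0,4,3,3,2} = 1
G(19) = mex{1,0,4,3,3} = 2
G(20) = mex{1,0,0,3,3} = 2
G(21) = mex{1,0,0,4,3} = 2
G(22) = mex{2,1,0,0,4} = 3
G(23) = mex{2,1,1,0,0} = 3
G(24) = mex{2,1,1,0,0} = 3
G(25) = mex{3,2,1,1,0} = 4
G(26) = mex{3,2,2,1,1} = 0
G(27) = mex{3,2,2,1,1} = 0
G(28) = mex{4,3,2,2,1} = 0
G(29) = mex{0,3,3,2,2} = 1
G(30) = mex{0,3,3,2,2} = 1
G(31) = mex{0,4,3,3,2} = 1
G(32) = mex{1,0,4,3,3} = 2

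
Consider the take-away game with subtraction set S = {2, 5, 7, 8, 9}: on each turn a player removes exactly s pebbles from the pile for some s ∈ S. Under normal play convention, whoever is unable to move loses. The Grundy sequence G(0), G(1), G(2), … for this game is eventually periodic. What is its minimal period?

n :  0  1  2  3  4  5  6  7  8  9 10 11 12 13 14 15 16 17 18 19 20 21 22 23 24 25 26 27 28 29
G :  0  0  1  1  0  2  1  3  2  2  3  3  4  4  0  0  1  1  0  2  1  3  2  2  3  3  4  4  0  0
G(n+14) = G(n) holds for n = 0,…,8 (a full window of length max(S) = 9), so the sequence is purely periodic with period 14.

14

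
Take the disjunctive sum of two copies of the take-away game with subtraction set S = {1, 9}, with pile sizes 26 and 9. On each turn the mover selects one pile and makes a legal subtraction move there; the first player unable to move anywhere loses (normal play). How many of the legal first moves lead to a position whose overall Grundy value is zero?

All piles use S = {1, 9}:
n :  0  1  2  3  4  5  6  7  8  9 10 11 12 13 14 15 16 17 18 19 20 21 22 23 24 25 26
G :  0  1  0  1  0  1  0  1  0  1  0  1  0  1  0  1  0  1  0  1  0  1  0  1  0  1  0
Pile A: G(26) = 0.
Pile B: G(9) = 1.
Combined Grundy value = 0 ⊕ 1 = 1.
A winning move leaves total XOR = 0, i.e. changes one component's Grundy value g to g ⊕ X where X is the current total.
Pile A: need g' = 0⊕1 = 1. Options: 26−1→G=1, 26−9→G=1. Hits: 2.
Pile B: need g' = 1⊕1 = 0. Options: 9−1→G=0, 9−9→G=0. Hits: 2.

4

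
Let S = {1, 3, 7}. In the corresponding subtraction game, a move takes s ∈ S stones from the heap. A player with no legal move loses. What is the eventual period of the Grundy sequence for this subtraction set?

2

G(0) = 0
G(1) = mex{0} = 1
G(2) = mex{1} = 0
G(3) = mex{0,0} = 1
G(4) = mex{1,1} = 0
G(5) = mex{0,0} = 1
G(6) = mex{1,1} = 0
G(7) = mex{0,0,0} = 1
G(8) = mex{1,1,1} = 0
G(9) = mex{0,0,0} = 1
G(10) = mex{1,1,1} = 0
G(11) = mex{0,0,0} = 1
G(12) = mex{1,1,1} = 0
G(13) = mex{0,0,0} = 1
G(14) = mex{1,1,1} = 0
G(n+2) = G(n) holds for n = 0,…,6 (a full window of length max(S) = 7), so the sequence is purely periodic with period 2.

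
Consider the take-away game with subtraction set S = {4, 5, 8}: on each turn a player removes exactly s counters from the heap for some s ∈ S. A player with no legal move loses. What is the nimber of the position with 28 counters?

G(0) = 0
G(1) = mex{} = 0
G(2) = mex{} = 0
G(3) = mex{} = 0
G(4) = mex{0} = 1
G(5) = mex{0,0} = 1
G(6) = mex{0,0} = 1
G(7) = mex{0,0} = 1
G(8) = mex{1,0,0} = 2
G(9) = mex{1,1,0} = 2
G(10) = mex{1,1,0} = 2
G(11) = mex{1,1,0} = 2
G(12) = mex{2,1,1} = 0
G(13) = mex{2,2,1} = 0
G(14) = mex{2,2,1} = 0
G(15) = mex{2,2,1} = 0
G(16) = mex{0,2,2} = 1
G(17) = mex{0,0,2} = 1
G(18) = mex{0,0,2} = 1
G(19) = mex{0,0,2} = 1
G(20) = mex{1,0,0} = 2
G(21) = mex{1,1,0} = 2
G(22) = mex{1,1,0} = 2
G(23) = mex{1,1,0} = 2
G(24) = mex{2,1,1} = 0
G(25) = mex{2,2,1} = 0
G(26) = mex{2,2,1} = 0
G(27) = mex{2,2,1} = 0
G(28) = mex{0,2,2} = 1

1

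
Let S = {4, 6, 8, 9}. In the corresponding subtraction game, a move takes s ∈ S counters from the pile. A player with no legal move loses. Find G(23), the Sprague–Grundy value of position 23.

2

G(0) = 0
G(1) = mex{} = 0
G(2) = mex{} = 0
G(3) = mex{} = 0
G(4) = mex{0} = 1
G(5) = mex{0} = 1
G(6) = mex{0,0} = 1
G(7) = mex{0,0} = 1
G(8) = mex{1,0,0} = 2
G(9) = mex{1,0,0,0} = 2
G(10) = mex{1,1,0,0} = 2
G(11) = mex{1,1,0,0} = 2
G(12) = mex{2,1,1,0} = 3
G(13) = mex{2,1,1,1} = 0
G(14) = mex{2,2,1,1} = 0
G(15) = mex{2,2,1,1} = 0
G(16) = mex{3,2,2,1} = 0
G(17) = mex{0,2,2,2} = 1
G(18) = mex{0,3,2,2} = 1
G(19) = mex{0,0,2,2} = 1
G(20) = mex{0,0,3,2} = 1
G(21) = mex{1,0,0,3} = 2
G(22) = mex{1,0,0,0} = 2
G(23) = mex{1,1,0,0} = 2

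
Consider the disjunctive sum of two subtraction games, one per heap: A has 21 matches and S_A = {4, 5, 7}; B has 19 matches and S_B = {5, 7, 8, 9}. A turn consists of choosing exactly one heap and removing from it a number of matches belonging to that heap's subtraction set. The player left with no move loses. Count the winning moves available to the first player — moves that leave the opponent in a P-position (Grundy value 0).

Heap A, S = {4, 5, 7}:
n :  0  1  2  3  4  5  6  7  8  9 10 11 12 13 14 15 16 17 18 19 20 21
G :  0  0  0  0  1  1  1  1  2  2  2  0  0  0  0  1  1  1  1  2  2  2
G_A(21) = 2.
Heap B, S = {5, 7, 8, 9}:
G(0) = 0
G(1) = mex{} = 0
G(2) = mex{} = 0
G(3) = mex{} = 0
G(4) = mex{} = 0
G(5) = mex{0} = 1
G(6) = mex{0} = 1
G(7) = mex{0,0} = 1
G(8) = mex{0,0,0} = 1
G(9) = mex{0,0,0,0} = 1
G(10) = mex{1,0,0,0} = 2
G(11) = mex{1,0,0,0} = 2
G(12) = mex{1,1,0,0} = 2
G(13) = mex{1,1,1,0} = 2
G(14) = mex{1,1,1,1} = 0
G(15) = mex{2,1,1,1} = 0
G(16) = mex{2,1,1,1} = 0
G(17) = mex{2,2,1,1} = 0
G(18) = mex{2,2,2,1} = 0
G(19) = mex{0,2,2,2} = 1
G_B(19) = 1.
Combined Grundy value = 2 ⊕ 1 = 3.
A winning move leaves total XOR = 0, i.e. changes one component's Grundy value g to g ⊕ X where X is the current total.
Heap A: need g' = 2⊕3 = 1. Options: 21−4→G=1, 21−5→G=1, 21−7→G=0. Hits: 2.
Heap B: need g' = 1⊕3 = 2. Options: 19−5→G=0, 19−7→G=2, 19−8→G=2, 19−9→G=2. Hits: 3.

5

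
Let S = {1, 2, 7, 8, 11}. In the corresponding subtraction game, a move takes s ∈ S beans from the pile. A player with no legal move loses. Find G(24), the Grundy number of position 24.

0

G(0) = 0
G(1) = mex{0} = 1
G(2) = mex{1,0} = 2
G(3) = mex{2,1} = 0
G(4) = mex{0,2} = 1
G(5) = mex{1,0} = 2
G(6) = mex{2,1} = 0
G(7) = mex{0,2,0} = 1
G(8) = mex{1,0,1,0} = 2
G(9) = mex{2,1,2,1} = 0
G(10) = mex{0,2,0,2} = 1
G(11) = mex{1,0,1,0,0} = 2
G(12) = mex{2,1,2,1,1} = 0
G(13) = mex{0,2,0,2,2} = 1
G(14) = mex{1,0,1,0,0} = 2
G(15) = mex{2,1,2,1,1} = 0
G(16) = mex{0,2,0,2,2} = 1
G(17) = mex{1,0,1,0,0} = 2
G(18) = mex{2,1,2,1,1} = 0
G(19) = mex{0,2,0,2,2} = 1
G(20) = mex{1,0,1,0,0} = 2
G(21) = mex{2,1,2,1,1} = 0
G(22) = mex{0,2,0,2,2} = 1
G(23) = mex{1,0,1,0,0} = 2
G(24) = mex{2,1,2,1,1} = 0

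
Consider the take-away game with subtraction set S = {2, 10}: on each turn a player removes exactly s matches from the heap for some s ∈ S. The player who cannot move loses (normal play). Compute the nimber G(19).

1

G(0) = 0
G(1) = mex{} = 0
G(2) = mex{0} = 1
G(3) = mex{0} = 1
G(4) = mex{1} = 0
G(5) = mex{1} = 0
G(6) = mex{0} = 1
G(7) = mex{0} = 1
G(8) = mex{1} = 0
G(9) = mex{1} = 0
G(10) = mex{0,0} = 1
G(11) = mex{0,0} = 1
G(12) = mex{1,1} = 0
G(13) = mex{1,1} = 0
G(14) = mex{0,0} = 1
G(15) = mex{0,0} = 1
G(16) = mex{1,1} = 0
G(17) = mex{1,1} = 0
G(18) = mex{0,0} = 1
G(19) = mex{0,0} = 1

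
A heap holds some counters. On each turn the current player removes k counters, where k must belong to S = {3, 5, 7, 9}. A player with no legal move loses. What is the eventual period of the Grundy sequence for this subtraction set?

12

n :  0  1  2  3  4  5  6  7  8  9 10 11 12 13 14 15 16 17 18 19 20 21 22 23 24 25
G :  0  0  0  1  1  1  2  2  2  3  3  3  0  0  0  1  1  1  2  2  2  3  3  3  0  0
G(n+12) = G(n) holds for n = 0,…,8 (a full window of length max(S) = 9), so the sequence is purely periodic with period 12.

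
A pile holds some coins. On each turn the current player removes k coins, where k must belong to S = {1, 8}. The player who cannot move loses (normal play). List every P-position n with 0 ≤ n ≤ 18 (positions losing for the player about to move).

0, 2, 4, 6, 9, 11, 13, 15, 18

n :  0  1  2  3  4  5  6  7  8  9 10 11 12 13 14 15 16 17 18
G :  0  1  0  1  0  1  0  1  2  0  1  0  1  0  1  0  1  2  0
P-positions are exactly the n with G(n) = 0.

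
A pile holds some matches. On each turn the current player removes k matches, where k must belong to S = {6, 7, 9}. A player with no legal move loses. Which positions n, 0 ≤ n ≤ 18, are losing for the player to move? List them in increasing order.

G(0) = 0
G(1) = mex{} = 0
G(2) = mex{} = 0
G(3) = mex{} = 0
G(4) = mex{} = 0
G(5) = mex{} = 0
G(6) = mex{0} = 1
G(7) = mex{0,0} = 1
G(8) = mex{0,0} = 1
G(9) = mex{0,0,0} = 1
G(10) = mex{0,0,0} = 1
G(11) = mex{0,0,0} = 1
G(12) = mex{1,0,0} = 2
G(13) = mex{1,1,0} = 2
G(14) = mex{1,1,0} = 2
G(15) = mex{1,1,1} = 0
G(16) = mex{1,1,1} = 0
G(17) = mex{1,1,1} = 0
G(18) = mex{2,1,1} = 0
P-positions are exactly the n with G(n) = 0.

0, 1, 2, 3, 4, 5, 15, 16, 17, 18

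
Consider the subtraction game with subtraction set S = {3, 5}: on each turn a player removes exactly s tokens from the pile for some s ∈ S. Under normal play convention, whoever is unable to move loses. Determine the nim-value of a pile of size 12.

n :  0  1  2  3  4  5  6  7  8  9 10 11 12
G :  0  0  0  1  1  1  2  2  0  0  0  1  1

1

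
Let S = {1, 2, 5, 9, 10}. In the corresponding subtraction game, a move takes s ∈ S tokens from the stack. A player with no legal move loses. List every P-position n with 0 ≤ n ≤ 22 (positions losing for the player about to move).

0, 3, 6, 14, 17, 20

n :  0  1  2  3  4  5  6  7  8  9 10 11 12 13 14 15 16 17 18 19 20 21 22
G :  0  1  2  0  1  2  0  1  2  3  4  5  3  4  0  1  2  0  1  2  0  1  2
P-positions are exactly the n with G(n) = 0.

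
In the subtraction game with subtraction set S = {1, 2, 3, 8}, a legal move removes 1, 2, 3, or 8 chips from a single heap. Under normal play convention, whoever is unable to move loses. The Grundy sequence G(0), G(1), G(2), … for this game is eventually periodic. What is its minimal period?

9

G(0) = 0
G(1) = mex{0} = 1
G(2) = mex{1,0} = 2
G(3) = mex{2,1,0} = 3
G(4) = mex{3,2,1} = 0
G(5) = mex{0,3,2} = 1
G(6) = mex{1,0,3} = 2
G(7) = mex{2,1,0} = 3
G(8) = mex{3,2,1,0} = 4
G(9) = mex{4,3,2,1} = 0
G(10) = mex{0,4,3,2} = 1
G(11) = mex{1,0,4,3} = 2
G(12) = mex{2,1,0,0} = 3
G(13) = mex{3,2,1,1} = 0
G(14) = mex{0,3,2,2} = 1
G(15) = mex{1,0,3,3} = 2
G(16) = mex{2,1,0,4} = 3
G(17) = mex{3,2,1,0} = 4
G(18) = mex{4,3,2,1} = 0
G(19) = mex{0,4,3,2} = 1
G(n+9) = G(n) holds for n = 0,…,7 (a full window of length max(S) = 8), so the sequence is purely periodic with period 9.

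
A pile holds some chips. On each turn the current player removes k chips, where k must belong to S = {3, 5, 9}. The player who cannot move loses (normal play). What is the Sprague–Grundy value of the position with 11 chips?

1

n :  0  1  2  3  4  5  6  7  8  9 10 11
G :  0  0  0  1  1  1  2  2  0  3  3  1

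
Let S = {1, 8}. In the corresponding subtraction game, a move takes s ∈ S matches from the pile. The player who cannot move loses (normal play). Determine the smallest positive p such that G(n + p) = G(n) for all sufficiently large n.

G(0) = 0
G(1) = mex{0} = 1
G(2) = mex{1} = 0
G(3) = mex{0} = 1
G(4) = mex{1} = 0
G(5) = mex{0} = 1
G(6) = mex{1} = 0
G(7) = mex{0} = 1
G(8) = mex{1,0} = 2
G(9) = mex{2,1} = 0
G(10) = mex{0,0} = 1
G(11) = mex{1,1} = 0
G(12) = mex{0,0} = 1
G(13) = mex{1,1} = 0
G(14) = mex{0,0} = 1
G(15) = mex{1,1} = 0
G(16) = mex{0,2} = 1
G(17) = mex{1,0} = 2
G(18) = mex{2,1} = 0
G(19) = mex{0,0} = 1
G(n+9) = G(n) holds for n = 0,…,7 (a full window of length max(S) = 8), so the sequence is purely periodic with period 9.

9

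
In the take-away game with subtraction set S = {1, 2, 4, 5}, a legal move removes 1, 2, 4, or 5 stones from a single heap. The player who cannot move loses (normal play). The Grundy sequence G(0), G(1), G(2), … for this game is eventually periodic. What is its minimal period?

3

n :  0  1  2  3  4  5  6  7  8  9 10 11 12 13 14
G :  0  1  2  0  1  2  0  1  2  0  1  2  0  1  2
G(n+3) = G(n) holds for n = 0,…,4 (a full window of length max(S) = 5), so the sequence is purely periodic with period 3.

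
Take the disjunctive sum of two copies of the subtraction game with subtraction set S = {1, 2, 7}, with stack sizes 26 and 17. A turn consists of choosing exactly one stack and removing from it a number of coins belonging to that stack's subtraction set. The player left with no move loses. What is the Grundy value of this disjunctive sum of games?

All stacks use S = {1, 2, 7}:
n :  0  1  2  3  4  5  6  7  8  9 10 11 12 13 14 15 16 17 18 19 20 21 22 23 24 25 26
G :  0  1  2  0  1  2  0  1  2  0  1  2  0  1  2  0  1  2  0  1  2  0  1  2  0  1  2
Stack A: G(26) = 2.
Stack B: G(17) = 2.
Combined Grundy value = 2 ⊕ 2 = 0.

0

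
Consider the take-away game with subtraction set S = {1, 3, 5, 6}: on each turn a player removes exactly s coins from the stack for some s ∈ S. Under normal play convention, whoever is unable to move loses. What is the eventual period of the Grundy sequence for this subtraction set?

11

G(0) = 0
G(1) = mex{0} = 1
G(2) = mex{1} = 0
G(3) = mex{0,0} = 1
G(4) = mex{1,1} = 0
G(5) = mex{0,0,0} = 1
G(6) = mex{1,1,1,0} = 2
G(7) = mex{2,0,0,1} = 3
G(8) = mex{3,1,1,0} = 2
G(9) = mex{2,2,0,1} = 3
G(10) = mex{3,3,1,0} = 2
G(11) = mex{2,2,2,1} = 0
G(12) = mex{0,3,3,2} = 1
G(13) = mex{1,2,2,3} = 0
G(14) = mex{0,0,3,2} = 1
G(15) = mex{1,1,2,3} = 0
G(16) = mex{0,0,0,2} = 1
G(17) = mex{1,1,1,0} = 2
G(18) = mex{2,0,0,1} = 3
G(19) = mex{3,1,1,0} = 2
G(20) = mex{2,2,0,1} = 3
G(21) = mex{3,3,1,0} = 2
G(22) = mex{2,2,2,1} = 0
G(23) = mex{0,3,3,2} = 1
G(n+11) = G(n) holds for n = 0,…,5 (a full window of length max(S) = 6), so the sequence is purely periodic with period 11.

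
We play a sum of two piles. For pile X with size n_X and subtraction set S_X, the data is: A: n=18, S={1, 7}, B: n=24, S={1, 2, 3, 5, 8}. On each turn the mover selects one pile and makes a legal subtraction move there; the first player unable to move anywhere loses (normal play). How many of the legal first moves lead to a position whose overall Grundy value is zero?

Pile A, S = {1, 7}:
G(0) = 0
G(1) = mex{0} = 1
G(2) = mex{1} = 0
G(3) = mex{0} = 1
G(4) = mex{1} = 0
G(5) = mex{0} = 1
G(6) = mex{1} = 0
G(7) = mex{0,0} = 1
G(8) = mex{1,1} = 0
G(9) = mex{0,0} = 1
G(10) = mex{1,1} = 0
G(11) = mex{0,0} = 1
G(12) = mex{1,1} = 0
G(13) = mex{0,0} = 1
G(14) = mex{1,1} = 0
G(15) = mex{0,0} = 1
G(16) = mex{1,1} = 0
G(17) = mex{0,0} = 1
G(18) = mex{1,1} = 0
G_A(18) = 0.
Pile B, S = {1, 2, 3, 5, 8}:
n :  0  1  2  3  4  5  6  7  8  9 10 11 12 13 14 15 16 17 18 19 20 21 22 23 24
G :  0  1  2  3  0  1  2  3  4  5  0  1  2  3  0  1  2  3  4  5  0  1  2  3  0
G_B(24) = 0.
Combined Grundy value = 0 ⊕ 0 = 0.
A winning move leaves total XOR = 0, i.e. changes one component's Grundy value g to g ⊕ X where X is the current total.
Pile A: target g' = 0⊕0 = 0, but every legal move changes the Grundy value (mex property), so 0 moves.
Pile B: target g' = 0⊕0 = 0, but every legal move changes the Grundy value (mex property), so 0 moves.

0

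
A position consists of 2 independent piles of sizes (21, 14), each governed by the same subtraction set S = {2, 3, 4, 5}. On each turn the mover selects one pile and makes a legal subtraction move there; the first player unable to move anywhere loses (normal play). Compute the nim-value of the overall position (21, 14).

All piles use S = {2, 3, 4, 5}:
n :  0  1  2  3  4  5  6  7  8  9 10 11 12 13 14 15 16 17 18 19 20 21
G :  0  0  1  1  2  2  3  0  0  1  1  2  2  3  0  0  1  1  2  2  3  0
Pile A: G(21) = 0.
Pile B: G(14) = 0.
Combined Grundy value = 0 ⊕ 0 = 0.

0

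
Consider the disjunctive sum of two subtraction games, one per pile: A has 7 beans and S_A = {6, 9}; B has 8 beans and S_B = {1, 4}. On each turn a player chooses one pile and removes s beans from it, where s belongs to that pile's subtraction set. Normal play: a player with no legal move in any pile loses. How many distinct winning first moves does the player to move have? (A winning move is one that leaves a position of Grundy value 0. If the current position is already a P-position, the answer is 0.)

0

Pile A, S = {6, 9}:
n : 0 1 2 3 4 5 6 7
G : 0 0 0 0 0 0 1 1
G_A(7) = 1.
Pile B, S = {1, 4}:
G(0) = 0
G(1) = mex{0} = 1
G(2) = mex{1} = 0
G(3) = mex{0} = 1
G(4) = mex{1,0} = 2
G(5) = mex{2,1} = 0
G(6) = mex{0,0} = 1
G(7) = mex{1,1} = 0
G(8) = mex{0,2} = 1
G_B(8) = 1.
Combined Grundy value = 1 ⊕ 1 = 0.
A winning move leaves total XOR = 0, i.e. changes one component's Grundy value g to g ⊕ X where X is the current total.
Pile A: target g' = 1⊕0 = 1, but every legal move changes the Grundy value (mex property), so 0 moves.
Pile B: target g' = 1⊕0 = 1, but every legal move changes the Grundy value (mex property), so 0 moves.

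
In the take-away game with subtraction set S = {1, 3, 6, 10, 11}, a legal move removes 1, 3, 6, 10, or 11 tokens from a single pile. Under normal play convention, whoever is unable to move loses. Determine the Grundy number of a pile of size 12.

4

G(0) = 0
G(1) = mex{0} = 1
G(2) = mex{1} = 0
G(3) = mex{0,0} = 1
G(4) = mex{1,1} = 0
G(5) = mex{0,0} = 1
G(6) = mex{1,1,0} = 2
G(7) = mex{2,0,1} = 3
G(8) = mex{3,1,0} = 2
G(9) = mex{2,2,1} = 0
G(10) = mex{0,3,0,0} = 1
G(11) = mex{1,2,1,1,0} = 3
G(12) = mex{3,0,2,0,1} = 4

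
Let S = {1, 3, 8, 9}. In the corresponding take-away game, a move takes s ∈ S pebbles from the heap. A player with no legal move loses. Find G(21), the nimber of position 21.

G(0) = 0
G(1) = mex{0} = 1
G(2) = mex{1} = 0
G(3) = mex{0,0} = 1
G(4) = mex{1,1} = 0
G(5) = mex{0,0} = 1
G(6) = mex{1,1} = 0
G(7) = mex{0,0} = 1
G(8) = mex{1,1,0} = 2
G(9) = mex{2,0,1,0} = 3
G(10) = mex{3,1,0,1} = 2
G(11) = mex{2,2,1,0} = 3
G(12) = mex{3,3,0,1} = 2
G(13) = mex{2,2,1,0} = 3
G(14) = mex{3,3,0,1} = 2
G(15) = mex{2,2,1,0} = 3
G(16) = mex{3,3,2,1} = 0
G(17) = mex{0,2,3,2} = 1
G(18) = mex{1,3,2,3} = 0
G(19) = mex{0,0,3,2} = 1
G(20) = mex{1,1,2,3} = 0
G(21) = mex{0,0,3,2} = 1

1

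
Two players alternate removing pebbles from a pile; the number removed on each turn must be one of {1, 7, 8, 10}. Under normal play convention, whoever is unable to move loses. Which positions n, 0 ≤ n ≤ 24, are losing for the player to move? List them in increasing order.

0, 2, 4, 6, 15, 17, 19, 21

G(0) = 0
G(1) = mex{0} = 1
G(2) = mex{1} = 0
G(3) = mex{0} = 1
G(4) = mex{1} = 0
G(5) = mex{0} = 1
G(6) = mex{1} = 0
G(7) = mex{0,0} = 1
G(8) = mex{1,1,0} = 2
G(9) = mex{2,0,1} = 3
G(10) = mex{3,1,0,0} = 2
G(11) = mex{2,0,1,1} = 3
G(12) = mex{3,1,0,0} = 2
G(13) = mex{2,0,1,1} = 3
G(14) = mex{3,1,0,0} = 2
G(15) = mex{2,2,1,1} = 0
G(16) = mex{0,3,2,0} = 1
G(17) = mex{1,2,3,1} = 0
G(18) = mex{0,3,2,2} = 1
G(19) = mex{1,2,3,3} = 0
G(20) = mex{0,3,2,2} = 1
G(21) = mex{1,2,3,3} = 0
G(22) = mex{0,0,2,2} = 1
G(23) = mex{1,1,0,3} = 2
G(24) = mex{2,0,1,2} = 3
P-positions are exactly the n with G(n) = 0.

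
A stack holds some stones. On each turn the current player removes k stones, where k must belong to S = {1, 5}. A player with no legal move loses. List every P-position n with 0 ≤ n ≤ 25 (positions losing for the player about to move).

G(0) = 0
G(1) = mex{0} = 1
G(2) = mex{1} = 0
G(3) = mex{0} = 1
G(4) = mex{1} = 0
G(5) = mex{0,0} = 1
G(6) = mex{1,1} = 0
G(7) = mex{0,0} = 1
G(8) = mex{1,1} = 0
G(9) = mex{0,0} = 1
G(10) = mex{1,1} = 0
G(11) = mex{0,0} = 1
G(12) = mex{1,1} = 0
G(13) = mex{0,0} = 1
G(14) = mex{1,1} = 0
G(15) = mex{0,0} = 1
G(16) = mex{1,1} = 0
G(17) = mex{0,0} = 1
G(18) = mex{1,1} = 0
G(19) = mex{0,0} = 1
G(20) = mex{1,1} = 0
G(21) = mex{0,0} = 1
G(22) = mex{1,1} = 0
G(23) = mex{0,0} = 1
G(24) = mex{1,1} = 0
G(25) = mex{0,0} = 1
P-positions are exactly the n with G(n) = 0.

0, 2, 4, 6, 8, 10, 12, 14, 16, 18, 20, 22, 24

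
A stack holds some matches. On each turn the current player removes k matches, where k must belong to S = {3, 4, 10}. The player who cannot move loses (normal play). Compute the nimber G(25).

1

G(0) = 0
G(1) = mex{} = 0
G(2) = mex{} = 0
G(3) = mex{0} = 1
G(4) = mex{0,0} = 1
G(5) = mex{0,0} = 1
G(6) = mex{1,0} = 2
G(7) = mex{1,1} = 0
G(8) = mex{1,1} = 0
G(9) = mex{2,1} = 0
G(10) = mex{0,2,0} = 1
G(11) = mex{0,0,0} = 1
G(12) = mex{0,0,0} = 1
G(13) = mex{1,0,1} = 2
G(14) = mex{1,1,1} = 0
G(15) = mex{1,1,1} = 0
G(16) = mex{2,1,2} = 0
G(17) = mex{0,2,0} = 1
G(18) = mex{0,0,0} = 1
G(19) = mex{0,0,0} = 1
G(20) = mex{1,0,1} = 2
G(21) = mex{1,1,1} = 0
G(22) = mex{1,1,1} = 0
G(23) = mex{2,1,2} = 0
G(24) = mex{0,2,0} = 1
G(25) = mex{0,0,0} = 1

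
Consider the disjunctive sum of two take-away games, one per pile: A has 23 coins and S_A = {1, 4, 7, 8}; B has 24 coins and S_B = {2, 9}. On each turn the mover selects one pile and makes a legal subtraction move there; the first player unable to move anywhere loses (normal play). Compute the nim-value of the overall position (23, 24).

3

Pile A, S = {1, 4, 7, 8}:
G(0) = 0
G(1) = mex{0} = 1
G(2) = mex{1} = 0
G(3) = mex{0} = 1
G(4) = mex{1,0} = 2
G(5) = mex{2,1} = 0
G(6) = mex{0,0} = 1
G(7) = mex{1,1,0} = 2
G(8) = mex{2,2,1,0} = 3
G(9) = mex{3,0,0,1} = 2
G(10) = mex{2,1,1,0} = 3
G(11) = mex{3,2,2,1} = 0
G(12) = mex{0,3,0,2} = 1
G(13) = mex{1,2,1,0} = 3
G(14) = mex{3,3,2,1} = 0
G(15) = mex{0,0,3,2} = 1
G(16) = mex{1,1,2,3} = 0
G(17) = mex{0,3,3,2} = 1
G(18) = mex{1,0,0,3} = 2
G(19) = mex{2,1,1,0} = 3
G(20) = mex{3,0,3,1} = 2
G(21) = mex{2,1,0,3} = 4
G(22) = mex{4,2,1,0} = 3
G(23) = mex{3,3,0,1} = 2
G_A(23) = 2.
Pile B, S = {2, 9}:
G(0) = 0
G(1) = mex{} = 0
G(2) = mex{0} = 1
G(3) = mex{0} = 1
G(4) = mex{1} = 0
G(5) = mex{1} = 0
G(6) = mex{0} = 1
G(7) = mex{0} = 1
G(8) = mex{1} = 0
G(9) = mex{1,0} = 2
G(10) = mex{0,0} = 1
G(11) = mex{2,1} = 0
G(12) = mex{1,1} = 0
G(13) = mex{0,0} = 1
G(14) = mex{0,0} = 1
G(15) = mex{1,1} = 0
G(16) = mex{1,1} = 0
G(17) = mex{0,0} = 1
G(18) = mex{0,2} = 1
G(19) = mex{1,1} = 0
G(20) = mex{1,0} = 2
G(21) = mex{0,0} = 1
G(22) = mex{2,1} = 0
G(23) = mex{1,1} = 0
G(24) = mex{0,0} = 1
G_B(24) = 1.
Combined Grundy value = 2 ⊕ 1 = 3.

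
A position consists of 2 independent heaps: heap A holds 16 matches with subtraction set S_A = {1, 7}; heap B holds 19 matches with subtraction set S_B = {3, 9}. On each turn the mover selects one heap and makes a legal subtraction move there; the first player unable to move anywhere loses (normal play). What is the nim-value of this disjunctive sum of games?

0

Heap A, S = {1, 7}:
G(0) = 0
G(1) = mex{0} = 1
G(2) = mex{1} = 0
G(3) = mex{0} = 1
G(4) = mex{1} = 0
G(5) = mex{0} = 1
G(6) = mex{1} = 0
G(7) = mex{0,0} = 1
G(8) = mex{1,1} = 0
G(9) = mex{0,0} = 1
G(10) = mex{1,1} = 0
G(11) = mex{0,0} = 1
G(12) = mex{1,1} = 0
G(13) = mex{0,0} = 1
G(14) = mex{1,1} = 0
G(15) = mex{0,0} = 1
G(16) = mex{1,1} = 0
G_A(16) = 0.
Heap B, S = {3, 9}:
n :  0  1  2  3  4  5  6  7  8  9 10 11 12 13 14 15 16 17 18 19
G :  0  0  0  1  1  1  0  0  0  1  1  1  0  0  0  1  1  1  0  0
G_B(19) = 0.
Combined Grundy value = 0 ⊕ 0 = 0.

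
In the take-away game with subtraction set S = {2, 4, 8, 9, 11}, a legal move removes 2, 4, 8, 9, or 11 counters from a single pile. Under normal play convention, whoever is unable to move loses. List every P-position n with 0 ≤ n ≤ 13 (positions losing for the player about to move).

n :  0  1  2  3  4  5  6  7  8  9 10 11 12 13
G :  0  0  1  1  2  2  0  0  1  1  2  2  3  0
P-positions are exactly the n with G(n) = 0.

0, 1, 6, 7, 13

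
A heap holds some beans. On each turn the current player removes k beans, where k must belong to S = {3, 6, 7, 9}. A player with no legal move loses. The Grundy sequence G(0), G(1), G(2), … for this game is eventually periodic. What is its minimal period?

12

G(0) = 0
G(1) = mex{} = 0
G(2) = mex{} = 0
G(3) = mex{0} = 1
G(4) = mex{0} = 1
G(5) = mex{0} = 1
G(6) = mex{1,0} = 2
G(7) = mex{1,0,0} = 2
G(8) = mex{1,0,0} = 2
G(9) = mex{2,1,0,0} = 3
G(10) = mex{2,1,1,0} = 3
G(11) = mex{2,1,1,0} = 3
G(12) = mex{3,2,1,1} = 0
G(13) = mex{3,2,2,1} = 0
G(14) = mex{3,2,2,1} = 0
G(15) = mex{0,3,2,2} = 1
G(16) = mex{0,3,3,2} = 1
G(17) = mex{0,3,3,2} = 1
G(18) = mex{1,0,3,3} = 2
G(19) = mex{1,0,0,3} = 2
G(20) = mex{1,0,0,3} = 2
G(21) = mex{2,1,0,0} = 3
G(22) = mex{2,1,1,0} = 3
G(23) = mex{2,1,1,0} = 3
G(24) = mex{3,2,1,1} = 0
G(25) = mex{3,2,2,1} = 0
G(n+12) = G(n) holds for n = 0,…,8 (a full window of length max(S) = 9), so the sequence is purely periodic with period 12.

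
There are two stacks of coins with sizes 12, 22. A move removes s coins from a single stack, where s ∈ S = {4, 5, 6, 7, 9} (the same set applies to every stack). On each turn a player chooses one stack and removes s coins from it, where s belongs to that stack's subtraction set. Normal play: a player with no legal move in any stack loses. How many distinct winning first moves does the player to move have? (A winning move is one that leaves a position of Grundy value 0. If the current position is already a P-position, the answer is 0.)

All stacks use S = {4, 5, 6, 7, 9}:
G(0) = 0
G(1) = mex{} = 0
G(2) = mex{} = 0
G(3) = mex{} = 0
G(4) = mex{0} = 1
G(5) = mex{0,0} = 1
G(6) = mex{0,0,0} = 1
G(7) = mex{0,0,0,0} = 1
G(8) = mex{1,0,0,0} = 2
G(9) = mex{1,1,0,0,0} = 2
G(10) = mex{1,1,1,0,0} = 2
G(11) = mex{1,1,1,1,0} = 2
G(12) = mex{2,1,1,1,0} = 3
G(13) = mex{2,2,1,1,1} = 0
G(14) = mex{2,2,2,1,1} = 0
G(15) = mex{2,2,2,2,1} = 0
G(16) = mex{3,2,2,2,1} = 0
G(17) = mex{0,3,2,2,2} = 1
G(18) = mex{0,0,3,2,2} = 1
G(19) = mex{0,0,0,3,2} = 1
G(20) = mex{0,0,0,0,2} = 1
G(21) = mex{1,0,0,0,3} = 2
G(22) = mex{1,1,0,0,0} = 2
Stack A: G(12) = 3.
Stack B: G(22) = 2.
Combined Grundy value = 3 ⊕ 2 = 1.
A winning move leaves total XOR = 0, i.e. changes one component's Grundy value g to g ⊕ X where X is the current total.
Stack A: need g' = 3⊕1 = 2. Options: 12−4→G=2, 12−5→G=1, 12−6→G=1, 12−7→G=1, 12−9→G=0. Hits: 1.
Stack B: need g' = 2⊕1 = 3. Options: 22−4→G=1, 22−5→G=1, 22−6→G=0, 22−7→G=0, 22−9→G=0. Hits: 0.

1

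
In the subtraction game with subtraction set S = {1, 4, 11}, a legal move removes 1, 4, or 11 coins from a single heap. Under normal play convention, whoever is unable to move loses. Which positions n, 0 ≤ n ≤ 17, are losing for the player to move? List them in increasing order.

G(0) = 0
G(1) = mex{0} = 1
G(2) = mex{1} = 0
G(3) = mex{0} = 1
G(4) = mex{1,0} = 2
G(5) = mex{2,1} = 0
G(6) = mex{0,0} = 1
G(7) = mex{1,1} = 0
G(8) = mex{0,2} = 1
G(9) = mex{1,0} = 2
G(10) = mex{2,1} = 0
G(11) = mex{0,0,0} = 1
G(12) = mex{1,1,1} = 0
G(13) = mex{0,2,0} = 1
G(14) = mex{1,0,1} = 2
G(15) = mex{2,1,2} = 0
G(16) = mex{0,0,0} = 1
G(17) = mex{1,1,1} = 0
P-positions are exactly the n with G(n) = 0.

0, 2, 5, 7, 10, 12, 15, 17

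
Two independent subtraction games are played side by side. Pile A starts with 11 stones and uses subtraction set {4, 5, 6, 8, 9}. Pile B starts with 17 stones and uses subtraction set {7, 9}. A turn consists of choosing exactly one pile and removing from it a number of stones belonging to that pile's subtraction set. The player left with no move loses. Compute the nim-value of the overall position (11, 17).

Pile A, S = {4, 5, 6, 8, 9}:
n :  0  1  2  3  4  5  6  7  8  9 10 11
G :  0  0  0  0  1  1  1  1  2  2  2  2
G_A(11) = 2.
Pile B, S = {7, 9}:
G(0) = 0
G(1) = mex{} = 0
G(2) = mex{} = 0
G(3) = mex{} = 0
G(4) = mex{} = 0
G(5) = mex{} = 0
G(6) = mex{} = 0
G(7) = mex{0} = 1
G(8) = mex{0} = 1
G(9) = mex{0,0} = 1
G(10) = mex{0,0} = 1
G(11) = mex{0,0} = 1
G(12) = mex{0,0} = 1
G(13) = mex{0,0} = 1
G(14) = mex{1,0} = 2
G(15) = mex{1,0} = 2
G(16) = mex{1,1} = 0
G(17) = mex{1,1} = 0
G_B(17) = 0.
Combined Grundy value = 2 ⊕ 0 = 2.

2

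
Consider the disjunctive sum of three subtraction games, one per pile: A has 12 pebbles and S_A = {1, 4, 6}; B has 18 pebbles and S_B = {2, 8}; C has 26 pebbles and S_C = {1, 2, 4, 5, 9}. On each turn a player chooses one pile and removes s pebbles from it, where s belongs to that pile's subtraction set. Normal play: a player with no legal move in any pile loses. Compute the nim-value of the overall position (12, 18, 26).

Pile A, S = {1, 4, 6}:
G(0) = 0
G(1) = mex{0} = 1
G(2) = mex{1} = 0
G(3) = mex{0} = 1
G(4) = mex{1,0} = 2
G(5) = mex{2,1} = 0
G(6) = mex{0,0,0} = 1
G(7) = mex{1,1,1} = 0
G(8) = mex{0,2,0} = 1
G(9) = mex{1,0,1} = 2
G(10) = mex{2,1,2} = 0
G(11) = mex{0,0,0} = 1
G(12) = mex{1,1,1} = 0
G_A(12) = 0.
Pile B, S = {2, 8}:
n :  0  1  2  3  4  5  6  7  8  9 10 11 12 13 14 15 16 17 18
G :  0  0  1  1  0  0  1  1  2  2  0  0  1  1  0  0  1  1  2
G_B(18) = 2.
Pile C, S = {1, 2, 4, 5, 9}:
G(0) = 0
G(1) = mex{0} = 1
G(2) = mex{1,0} = 2
G(3) = mex{2,1} = 0
G(4) = mex{0,2,0} = 1
G(5) = mex{1,0,1,0} = 2
G(6) = mex{2,1,2,1} = 0
G(7) = mex{0,2,0,2} = 1
G(8) = mex{1,0,1,0} = 2
G(9) = mex{2,1,2,1,0} = 3
G(10) = mex{3,2,0,2,1} = 4
G(11) = mex{4,3,1,0,2} = 5
G(12) = mex{5,4,2,1,0} = 3
G(13) = mex{3,5,3,2,1} = 0
G(14) = mex{0,3,4,3,2} = 1
G(15) = mex{1,0,5,4,0} = 2
G(16) = mex{2,1,3,5,1} = 0
G(17) = mex{0,2,0,3,2} = 1
G(18) = mex{1,0,1,0,3} = 2
G(19) = mex{2,1,2,1,4} = 0
G(20) = mex{0,2,0,2,5} = 1
G(21) = mex{1,0,1,0,3} = 2
G(22) = mex{2,1,2,1,0} = 3
G(23) = mex{3,2,0,2,1} = 4
G(24) = mex{4,3,1,0,2} = 5
G(25) = mex{5,4,2,1,0} = 3
G(26) = mex{3,5,3,2,1} = 0
G_C(26) = 0.
Combined Grundy value = 0 ⊕ 2 ⊕ 0 = 2.

2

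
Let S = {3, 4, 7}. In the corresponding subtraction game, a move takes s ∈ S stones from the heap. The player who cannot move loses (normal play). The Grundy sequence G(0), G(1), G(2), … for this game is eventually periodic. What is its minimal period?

G(0) = 0
G(1) = mex{} = 0
G(2) = mex{} = 0
G(3) = mex{0} = 1
G(4) = mex{0,0} = 1
G(5) = mex{0,0} = 1
G(6) = mex{1,0} = 2
G(7) = mex{1,1,0} = 2
G(8) = mex{1,1,0} = 2
G(9) = mex{2,1,0} = 3
G(10) = mex{2,2,1} = 0
G(11) = mex{2,2,1} = 0
G(12) = mex{3,2,1} = 0
G(13) = mex{0,3,2} = 1
G(14) = mex{0,0,2} = 1
G(15) = mex{0,0,2} = 1
G(16) = mex{1,0,3} = 2
G(17) = mex{1,1,0} = 2
G(18) = mex{1,1,0} = 2
G(19) = mex{2,1,0} = 3
G(20) = mex{2,2,1} = 0
G(21) = mex{2,2,1} = 0
G(n+10) = G(n) holds for n = 0,…,6 (a full window of length max(S) = 7), so the sequence is purely periodic with period 10.

10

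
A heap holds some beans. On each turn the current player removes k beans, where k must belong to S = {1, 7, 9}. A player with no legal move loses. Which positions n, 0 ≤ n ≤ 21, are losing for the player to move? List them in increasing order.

G(0) = 0
G(1) = mex{0} = 1
G(2) = mex{1} = 0
G(3) = mex{0} = 1
G(4) = mex{1} = 0
G(5) = mex{0} = 1
G(6) = mex{1} = 0
G(7) = mex{0,0} = 1
G(8) = mex{1,1} = 0
G(9) = mex{0,0,0} = 1
G(10) = mex{1,1,1} = 0
G(11) = mex{0,0,0} = 1
G(12) = mex{1,1,1} = 0
G(13) = mex{0,0,0} = 1
G(14) = mex{1,1,1} = 0
G(15) = mex{0,0,0} = 1
G(16) = mex{1,1,1} = 0
G(17) = mex{0,0,0} = 1
G(18) = mex{1,1,1} = 0
G(19) = mex{0,0,0} = 1
G(20) = mex{1,1,1} = 0
G(21) = mex{0,0,0} = 1
P-positions are exactly the n with G(n) = 0.

0, 2, 4, 6, 8, 10, 12, 14, 16, 18, 20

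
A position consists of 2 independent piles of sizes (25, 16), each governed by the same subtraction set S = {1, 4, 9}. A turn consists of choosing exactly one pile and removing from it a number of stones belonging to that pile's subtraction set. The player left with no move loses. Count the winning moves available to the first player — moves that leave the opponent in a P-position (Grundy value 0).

5

All piles use S = {1, 4, 9}:
G(0) = 0
G(1) = mex{0} = 1
G(2) = mex{1} = 0
G(3) = mex{0} = 1
G(4) = mex{1,0} = 2
G(5) = mex{2,1} = 0
G(6) = mex{0,0} = 1
G(7) = mex{1,1} = 0
G(8) = mex{0,2} = 1
G(9) = mex{1,0,0} = 2
G(10) = mex{2,1,1} = 0
G(11) = mex{0,0,0} = 1
G(12) = mex{1,1,1} = 0
G(13) = mex{0,2,2} = 1
G(14) = mex{1,0,0} = 2
G(15) = mex{2,1,1} = 0
G(16) = mex{0,0,0} = 1
G(17) = mex{1,1,1} = 0
G(18) = mex{0,2,2} = 1
G(19) = mex{1,0,0} = 2
G(20) = mex{2,1,1} = 0
G(21) = mex{0,0,0} = 1
G(22) = mex{1,1,1} = 0
G(23) = mex{0,2,2} = 1
G(24) = mex{1,0,0} = 2
G(25) = mex{2,1,1} = 0
Pile A: G(25) = 0.
Pile B: G(16) = 1.
Combined Grundy value = 0 ⊕ 1 = 1.
A winning move leaves total XOR = 0, i.e. changes one component's Grundy value g to g ⊕ X where X is the current total.
Pile A: need g' = 0⊕1 = 1. Options: 25−1→G=2, 25−4→G=1, 25−9→G=1. Hits: 2.
Pile B: need g' = 1⊕1 = 0. Options: 16−1→G=0, 16−4→G=0, 16−9→G=0. Hits: 3.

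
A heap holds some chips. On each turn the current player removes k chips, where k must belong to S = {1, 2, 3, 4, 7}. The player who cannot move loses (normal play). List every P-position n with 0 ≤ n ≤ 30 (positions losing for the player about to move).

n :  0  1  2  3  4  5  6  7  8  9 10 11 12 13 14 15 16 17 18 19 20 21 22 23 24 25 26 27 28 29 30
G :  0  1  2  3  4  0  1  2  3  4  0  1  2  3  4  0  1  2  3  4  0  1  2  3  4  0  1  2  3  4  0
P-positions are exactly the n with G(n) = 0.

0, 5, 10, 15, 20, 25, 30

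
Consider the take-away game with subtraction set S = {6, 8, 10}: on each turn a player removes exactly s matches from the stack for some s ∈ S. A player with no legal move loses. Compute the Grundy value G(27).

G(0) = 0
G(1) = mex{} = 0
G(2) = mex{} = 0
G(3) = mex{} = 0
G(4) = mex{} = 0
G(5) = mex{} = 0
G(6) = mex{0} = 1
G(7) = mex{0} = 1
G(8) = mex{0,0} = 1
G(9) = mex{0,0} = 1
G(10) = mex{0,0,0} = 1
G(11) = mex{0,0,0} = 1
G(12) = mex{1,0,0} = 2
G(13) = mex{1,0,0} = 2
G(14) = mex{1,1,0} = 2
G(15) = mex{1,1,0} = 2
G(16) = mex{1,1,1} = 0
G(17) = mex{1,1,1} = 0
G(18) = mex{2,1,1} = 0
G(19) = mex{2,1,1} = 0
G(20) = mex{2,2,1} = 0
G(21) = mex{2,2,1} = 0
G(22) = mex{0,2,2} = 1
G(23) = mex{0,2,2} = 1
G(24) = mex{0,0,2} = 1
G(25) = mex{0,0,2} = 1
G(26) = mex{0,0,0} = 1
G(27) = mex{0,0,0} = 1

1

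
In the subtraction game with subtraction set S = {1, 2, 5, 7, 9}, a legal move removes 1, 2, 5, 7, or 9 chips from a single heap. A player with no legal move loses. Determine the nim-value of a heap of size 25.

5

n :  0  1  2  3  4  5  6  7  8  9 10 11 12 13 14 15 16 17 18 19 20 21 22 23 24 25
G :  0  1  2  0  1  2  0  1  2  3  4  5  3  4  0  1  2  0  1  2  0  1  2  3  4  5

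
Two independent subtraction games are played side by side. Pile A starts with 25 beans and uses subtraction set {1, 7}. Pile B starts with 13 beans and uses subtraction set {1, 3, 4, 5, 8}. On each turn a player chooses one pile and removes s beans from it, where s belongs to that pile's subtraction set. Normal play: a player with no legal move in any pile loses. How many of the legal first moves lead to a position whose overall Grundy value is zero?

Pile A, S = {1, 7}:
G(0) = 0
G(1) = mex{0} = 1
G(2) = mex{1} = 0
G(3) = mex{0} = 1
G(4) = mex{1} = 0
G(5) = mex{0} = 1
G(6) = mex{1} = 0
G(7) = mex{0,0} = 1
G(8) = mex{1,1} = 0
G(9) = mex{0,0} = 1
G(10) = mex{1,1} = 0
G(11) = mex{0,0} = 1
G(12) = mex{1,1} = 0
G(13) = mex{0,0} = 1
G(14) = mex{1,1} = 0
G(15) = mex{0,0} = 1
G(16) = mex{1,1} = 0
G(17) = mex{0,0} = 1
G(18) = mex{1,1} = 0
G(19) = mex{0,0} = 1
G(20) = mex{1,1} = 0
G(21) = mex{0,0} = 1
G(22) = mex{1,1} = 0
G(23) = mex{0,0} = 1
G(24) = mex{1,1} = 0
G(25) = mex{0,0} = 1
G_A(25) = 1.
Pile B, S = {1, 3, 4, 5, 8}:
G(0) = 0
G(1) = mex{0} = 1
G(2) = mex{1} = 0
G(3) = mex{0,0} = 1
G(4) = mex{1,1,0} = 2
G(5) = mex{2,0,1,0} = 3
G(6) = mex{3,1,0,1} = 2
G(7) = mex{2,2,1,0} = 3
G(8) = mex{3,3,2,1,0} = 4
G(9) = mex{4,2,3,2,1} = 0
G(10) = mex{0,3,2,3,0} = 1
G(11) = mex{1,4,3,2,1} = 0
G(12) = mex{0,0,4,3,2} = 1
G(13) = mex{1,1,0,4,3} = 2
G_B(13) = 2.
Combined Grundy value = 1 ⊕ 2 = 3.
A winning move leaves total XOR = 0, i.e. changes one component's Grundy value g to g ⊕ X where X is the current total.
Pile A: need g' = 1⊕3 = 2. Options: 25−1→G=0, 25−7→G=0. Hits: 0.
Pile B: need g' = 2⊕3 = 1. Options: 13−1→G=1, 13−3→G=1, 13−4→G=0, 13−5→G=4, 13−8→G=3. Hits: 2.

2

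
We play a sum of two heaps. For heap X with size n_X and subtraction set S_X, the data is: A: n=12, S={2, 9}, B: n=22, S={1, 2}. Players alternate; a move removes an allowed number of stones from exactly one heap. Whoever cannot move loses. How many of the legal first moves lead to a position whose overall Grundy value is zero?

3

Heap A, S = {2, 9}:
G(0) = 0
G(1) = mex{} = 0
G(2) = mex{0} = 1
G(3) = mex{0} = 1
G(4) = mex{1} = 0
G(5) = mex{1} = 0
G(6) = mex{0} = 1
G(7) = mex{0} = 1
G(8) = mex{1} = 0
G(9) = mex{1,0} = 2
G(10) = mex{0,0} = 1
G(11) = mex{2,1} = 0
G(12) = mex{1,1} = 0
G_A(12) = 0.
Heap B, S = {1, 2}:
G(0) = 0
G(1) = mex{0} = 1
G(2) = mex{1,0} = 2
G(3) = mex{2,1} = 0
G(4) = mex{0,2} = 1
G(5) = mex{1,0} = 2
G(6) = mex{2,1} = 0
G(7) = mex{0,2} = 1
G(8) = mex{1,0} = 2
G(9) = mex{2,1} = 0
G(10) = mex{0,2} = 1
G(11) = mex{1,0} = 2
G(12) = mex{2,1} = 0
G(13) = mex{0,2} = 1
G(14) = mex{1,0} = 2
G(15) = mex{2,1} = 0
G(16) = mex{0,2} = 1
G(17) = mex{1,0} = 2
G(18) = mex{2,1} = 0
G(19) = mex{0,2} = 1
G(20) = mex{1,0} = 2
G(21) = mex{2,1} = 0
G(22) = mex{0,2} = 1
G_B(22) = 1.
Combined Grundy value = 0 ⊕ 1 = 1.
A winning move leaves total XOR = 0, i.e. changes one component's Grundy value g to g ⊕ X where X is the current total.
Heap A: need g' = 0⊕1 = 1. Options: 12−2→G=1, 12−9→G=1. Hits: 2.
Heap B: need g' = 1⊕1 = 0. Options: 22−1→G=0, 22−2→G=2. Hits: 1.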